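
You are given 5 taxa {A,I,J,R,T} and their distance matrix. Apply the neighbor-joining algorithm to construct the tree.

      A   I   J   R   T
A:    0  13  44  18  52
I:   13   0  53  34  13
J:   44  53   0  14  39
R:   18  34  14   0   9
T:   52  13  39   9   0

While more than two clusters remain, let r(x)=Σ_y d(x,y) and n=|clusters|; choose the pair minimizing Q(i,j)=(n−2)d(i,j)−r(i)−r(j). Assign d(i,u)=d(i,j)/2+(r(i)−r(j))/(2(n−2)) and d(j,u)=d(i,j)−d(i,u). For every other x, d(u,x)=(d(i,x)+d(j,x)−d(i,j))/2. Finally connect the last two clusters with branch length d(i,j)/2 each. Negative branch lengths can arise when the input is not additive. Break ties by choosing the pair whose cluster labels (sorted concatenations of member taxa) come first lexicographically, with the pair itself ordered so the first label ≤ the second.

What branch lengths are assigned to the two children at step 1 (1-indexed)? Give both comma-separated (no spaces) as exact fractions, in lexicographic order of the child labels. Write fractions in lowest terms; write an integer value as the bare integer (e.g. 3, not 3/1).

53/6,25/6

1. join A+I (d=13, Q=-201) ⇒ AI; edges |A|=53/6, |I|=25/6
  updated: d(AI,J)=42, d(AI,R)=39/2, d(AI,T)=26
2. join AI+T (d=26, Q=-219/2) ⇒ AIT; edges |AI|=131/8, |T|=77/8
  updated: d(AIT,J)=55/2, d(AIT,R)=5/4
3. join AIT+J (d=55/2, Q=-171/4) ⇒ AIJT; edges |AIT|=59/8, |J|=161/8
  updated: d(AIJT,R)=-49/8
4. join AIJT+R (d=-49/8) ⇒ AIJRT; edges |AIJT|=-49/16, |R|=-49/16
final tree: ((((A:53/6,I:25/6):131/8,T:77/8):59/8,J:161/8):-49/16,R:-49/16)
total length: 483/8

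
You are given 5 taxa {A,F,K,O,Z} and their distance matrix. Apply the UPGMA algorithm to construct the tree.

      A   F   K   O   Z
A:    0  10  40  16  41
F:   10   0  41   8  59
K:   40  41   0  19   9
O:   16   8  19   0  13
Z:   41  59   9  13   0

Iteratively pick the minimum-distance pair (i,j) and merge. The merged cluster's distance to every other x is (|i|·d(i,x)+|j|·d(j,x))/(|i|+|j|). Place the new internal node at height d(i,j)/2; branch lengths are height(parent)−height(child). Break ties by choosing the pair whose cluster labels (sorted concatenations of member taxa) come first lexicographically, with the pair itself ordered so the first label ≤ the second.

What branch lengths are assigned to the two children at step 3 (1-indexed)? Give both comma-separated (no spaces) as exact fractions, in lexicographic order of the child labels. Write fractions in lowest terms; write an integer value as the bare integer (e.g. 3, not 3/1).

13/2,5/2

1. join F+O (d=8) ⇒ FO; edges |F|=4, |O|=4
  updated: d(A,FO)=13, d(FO,K)=30, d(FO,Z)=36
2. join K+Z (d=9) ⇒ KZ; edges |K|=9/2, |Z|=9/2
  updated: d(A,KZ)=81/2, d(FO,KZ)=33
3. join A+FO (d=13) ⇒ AFO; edges |A|=13/2, |FO|=5/2
  updated: d(AFO,KZ)=71/2
4. join AFO+KZ (d=71/2) ⇒ AFKOZ; edges |AFO|=45/4, |KZ|=53/4
final tree: ((A:13/2,(F:4,O:4):5/2):45/4,(K:9/2,Z:9/2):53/4)
total length: 101/2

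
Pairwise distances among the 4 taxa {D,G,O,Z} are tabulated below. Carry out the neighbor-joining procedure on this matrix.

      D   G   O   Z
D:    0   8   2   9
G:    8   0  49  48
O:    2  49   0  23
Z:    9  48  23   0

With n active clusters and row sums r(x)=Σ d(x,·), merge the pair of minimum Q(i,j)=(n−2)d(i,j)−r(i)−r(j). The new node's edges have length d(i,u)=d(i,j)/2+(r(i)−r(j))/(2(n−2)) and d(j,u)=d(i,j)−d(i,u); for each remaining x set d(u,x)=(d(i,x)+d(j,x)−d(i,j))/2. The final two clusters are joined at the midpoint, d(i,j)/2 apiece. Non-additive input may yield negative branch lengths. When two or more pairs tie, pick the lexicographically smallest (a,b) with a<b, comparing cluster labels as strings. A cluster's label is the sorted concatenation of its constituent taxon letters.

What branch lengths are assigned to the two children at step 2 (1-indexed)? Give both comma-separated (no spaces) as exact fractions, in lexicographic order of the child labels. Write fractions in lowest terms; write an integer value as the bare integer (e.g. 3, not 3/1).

iteration 1: select D,G (d=8, Q=-108); attach at lengths (-35/2, 51/2); label the merged cluster DG
  updated: d(DG,O)=43/2, d(DG,Z)=49/2
iteration 2: select DG,O (d=43/2, Q=-69); attach at lengths (23/2, 10); label the merged cluster DGO
  updated: d(DGO,Z)=13
iteration 3: select DGO,Z (d=13); attach at lengths (13/2, 13/2); label the merged cluster DGOZ
final tree: (((D:-35/2,G:51/2):23/2,O:10):13/2,Z:13/2)
total length: 85/2

23/2,10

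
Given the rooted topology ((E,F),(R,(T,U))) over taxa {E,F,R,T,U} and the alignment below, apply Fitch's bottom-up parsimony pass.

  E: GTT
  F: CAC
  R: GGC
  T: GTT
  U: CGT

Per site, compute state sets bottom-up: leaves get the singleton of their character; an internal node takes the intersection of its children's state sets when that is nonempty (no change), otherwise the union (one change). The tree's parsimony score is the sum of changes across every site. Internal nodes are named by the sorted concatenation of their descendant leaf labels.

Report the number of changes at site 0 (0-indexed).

[col 0] EF: children E:{G}, F:{C} ∪→ {C,G}; cost 1
[col 0] TU: children T:{G}, U:{C} ∪→ {C,G}; cost 1
[col 0] RTU: children R:{G}, TU:{C,G} ∩→ {G}; cost 0
[col 0] EFRTU: children EF:{C,G}, RTU:{G} ∩→ {G}; cost 0
[col 1] EF: children E:{T}, F:{A} ∪→ {A,T}; cost 1
[col 1] TU: children T:{T}, U:{G} ∪→ {G,T}; cost 1
[col 1] RTU: children R:{G}, TU:{G,T} ∩→ {G}; cost 0
[col 1] EFRTU: children EF:{A,T}, RTU:{G} ∪→ {A,G,T}; cost 1
[col 2] EF: children E:{T}, F:{C} ∪→ {C,T}; cost 1
[col 2] TU: children T:{T}, U:{T} ∩→ {T}; cost 0
[col 2] RTU: children R:{C}, TU:{T} ∪→ {C,T}; cost 1
[col 2] EFRTU: children EF:{C,T}, RTU:{C,T} ∩→ {C,T}; cost 0
per-site changes: [2, 3, 2]; total = 7

2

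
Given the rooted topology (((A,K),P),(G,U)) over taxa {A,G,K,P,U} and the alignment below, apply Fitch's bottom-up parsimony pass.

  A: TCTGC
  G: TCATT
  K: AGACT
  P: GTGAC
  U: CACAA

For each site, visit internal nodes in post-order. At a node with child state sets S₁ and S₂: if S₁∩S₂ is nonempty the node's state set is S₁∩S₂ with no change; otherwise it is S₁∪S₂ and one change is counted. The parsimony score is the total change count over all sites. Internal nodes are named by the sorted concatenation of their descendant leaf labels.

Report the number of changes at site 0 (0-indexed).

3

AK@0: {T} ∪ {A} = {A,T} (union, +1)
AKP@0: {A,T} ∪ {G} = {A,G,T} (union, +1)
GU@0: {T} ∪ {C} = {C,T} (union, +1)
AGKPU@0: {A,G,T} ∩ {C,T} = {T} (intersection, +0)
AK@1: {C} ∪ {G} = {C,G} (union, +1)
AKP@1: {C,G} ∪ {T} = {C,G,T} (union, +1)
GU@1: {C} ∪ {A} = {A,C} (union, +1)
AGKPU@1: {C,G,T} ∩ {A,C} = {C} (intersection, +0)
AK@2: {T} ∪ {A} = {A,T} (union, +1)
AKP@2: {A,T} ∪ {G} = {A,G,T} (union, +1)
GU@2: {A} ∪ {C} = {A,C} (union, +1)
AGKPU@2: {A,G,T} ∩ {A,C} = {A} (intersection, +0)
AK@3: {G} ∪ {C} = {C,G} (union, +1)
AKP@3: {C,G} ∪ {A} = {A,C,G} (union, +1)
GU@3: {T} ∪ {A} = {A,T} (union, +1)
AGKPU@3: {A,C,G} ∩ {A,T} = {A} (intersection, +0)
AK@4: {C} ∪ {T} = {C,T} (union, +1)
AKP@4: {C,T} ∩ {C} = {C} (intersection, +0)
GU@4: {T} ∪ {A} = {A,T} (union, +1)
AGKPU@4: {C} ∪ {A,T} = {A,C,T} (union, +1)
per-site changes: [3, 3, 3, 3, 3]; total = 15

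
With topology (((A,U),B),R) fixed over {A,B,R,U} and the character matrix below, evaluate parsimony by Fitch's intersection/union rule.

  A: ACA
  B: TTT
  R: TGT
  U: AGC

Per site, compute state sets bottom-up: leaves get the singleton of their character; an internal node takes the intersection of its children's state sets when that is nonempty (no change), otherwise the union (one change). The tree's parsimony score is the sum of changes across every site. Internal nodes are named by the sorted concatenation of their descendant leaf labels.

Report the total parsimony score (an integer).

site 0, node AU: A={A} ∩ U={A} → {A} (+0)
site 0, node ABU: AU={A} ∪ B={T} → {A,T} (+1)
site 0, node ABRU: ABU={A,T} ∩ R={T} → {T} (+0)
site 1, node AU: A={C} ∪ U={G} → {C,G} (+1)
site 1, node ABU: AU={C,G} ∪ B={T} → {C,G,T} (+1)
site 1, node ABRU: ABU={C,G,T} ∩ R={G} → {G} (+0)
site 2, node AU: A={A} ∪ U={C} → {A,C} (+1)
site 2, node ABU: AU={A,C} ∪ B={T} → {A,C,T} (+1)
site 2, node ABRU: ABU={A,C,T} ∩ R={T} → {T} (+0)
per-site changes: [1, 2, 2]; total = 5

5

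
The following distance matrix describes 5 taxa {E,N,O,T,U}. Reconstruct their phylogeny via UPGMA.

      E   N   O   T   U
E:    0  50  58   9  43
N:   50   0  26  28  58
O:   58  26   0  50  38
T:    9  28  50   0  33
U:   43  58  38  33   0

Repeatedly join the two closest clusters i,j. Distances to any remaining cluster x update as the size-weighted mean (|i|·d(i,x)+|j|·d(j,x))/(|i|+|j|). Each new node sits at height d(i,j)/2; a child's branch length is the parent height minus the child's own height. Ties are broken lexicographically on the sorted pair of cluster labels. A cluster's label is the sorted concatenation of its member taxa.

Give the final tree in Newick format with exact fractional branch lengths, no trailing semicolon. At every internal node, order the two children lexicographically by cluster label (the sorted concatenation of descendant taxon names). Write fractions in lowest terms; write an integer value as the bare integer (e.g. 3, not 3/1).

iteration 1: select E,T (d=9); attach at lengths (9/2, 9/2); label the merged cluster ET
  updated: d(ET,N)=39, d(ET,O)=54, d(ET,U)=38
iteration 2: select N,O (d=26); attach at lengths (13, 13); label the merged cluster NO
  updated: d(ET,NO)=93/2, d(NO,U)=48
iteration 3: select ET,U (d=38); attach at lengths (29/2, 19); label the merged cluster ETU
  updated: d(ETU,NO)=47
iteration 4: select ETU,NO (d=47); attach at lengths (9/2, 21/2); label the merged cluster ENOTU
final tree: (((E:9/2,T:9/2):29/2,U:19):9/2,(N:13,O:13):21/2)
total length: 167/2

(((E:9/2,T:9/2):29/2,U:19):9/2,(N:13,O:13):21/2)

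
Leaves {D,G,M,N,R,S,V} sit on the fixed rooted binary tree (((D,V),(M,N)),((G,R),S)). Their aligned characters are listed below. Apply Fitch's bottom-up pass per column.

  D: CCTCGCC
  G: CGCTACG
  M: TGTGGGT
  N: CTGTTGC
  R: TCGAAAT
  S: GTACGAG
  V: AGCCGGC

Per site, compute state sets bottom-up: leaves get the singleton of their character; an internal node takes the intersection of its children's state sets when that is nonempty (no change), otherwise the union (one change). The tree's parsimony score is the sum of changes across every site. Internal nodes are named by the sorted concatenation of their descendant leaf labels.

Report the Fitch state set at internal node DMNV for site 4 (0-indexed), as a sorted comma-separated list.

G

DV@0: {C} ∪ {A} = {A,C} (union, +1)
MN@0: {T} ∪ {C} = {C,T} (union, +1)
DMNV@0: {A,C} ∩ {C,T} = {C} (intersection, +0)
GR@0: {C} ∪ {T} = {C,T} (union, +1)
GRS@0: {C,T} ∪ {G} = {C,G,T} (union, +1)
DGMNRSV@0: {C} ∩ {C,G,T} = {C} (intersection, +0)
DV@1: {C} ∪ {G} = {C,G} (union, +1)
MN@1: {G} ∪ {T} = {G,T} (union, +1)
DMNV@1: {C,G} ∩ {G,T} = {G} (intersection, +0)
GR@1: {G} ∪ {C} = {C,G} (union, +1)
GRS@1: {C,G} ∪ {T} = {C,G,T} (union, +1)
DGMNRSV@1: {G} ∩ {C,G,T} = {G} (intersection, +0)
DV@2: {T} ∪ {C} = {C,T} (union, +1)
MN@2: {T} ∪ {G} = {G,T} (union, +1)
DMNV@2: {C,T} ∩ {G,T} = {T} (intersection, +0)
GR@2: {C} ∪ {G} = {C,G} (union, +1)
GRS@2: {C,G} ∪ {A} = {A,C,G} (union, +1)
DGMNRSV@2: {T} ∪ {A,C,G} = {A,C,G,T} (union, +1)
DV@3: {C} ∩ {C} = {C} (intersection, +0)
MN@3: {G} ∪ {T} = {G,T} (union, +1)
DMNV@3: {C} ∪ {G,T} = {C,G,T} (union, +1)
GR@3: {T} ∪ {A} = {A,T} (union, +1)
GRS@3: {A,T} ∪ {C} = {A,C,T} (union, +1)
DGMNRSV@3: {C,G,T} ∩ {A,C,T} = {C,T} (intersection, +0)
DV@4: {G} ∩ {G} = {G} (intersection, +0)
MN@4: {G} ∪ {T} = {G,T} (union, +1)
DMNV@4: {G} ∩ {G,T} = {G} (intersection, +0)
GR@4: {A} ∩ {A} = {A} (intersection, +0)
GRS@4: {A} ∪ {G} = {A,G} (union, +1)
DGMNRSV@4: {G} ∩ {A,G} = {G} (intersection, +0)
DV@5: {C} ∪ {G} = {C,G} (union, +1)
MN@5: {G} ∩ {G} = {G} (intersection, +0)
DMNV@5: {C,G} ∩ {G} = {G} (intersection, +0)
GR@5: {C} ∪ {A} = {A,C} (union, +1)
GRS@5: {A,C} ∩ {A} = {A} (intersection, +0)
DGMNRSV@5: {G} ∪ {A} = {A,G} (union, +1)
DV@6: {C} ∩ {C} = {C} (intersection, +0)
MN@6: {T} ∪ {C} = {C,T} (union, +1)
DMNV@6: {C} ∩ {C,T} = {C} (intersection, +0)
GR@6: {G} ∪ {T} = {G,T} (union, +1)
GRS@6: {G,T} ∩ {G} = {G} (intersection, +0)
DGMNRSV@6: {C} ∪ {G} = {C,G} (union, +1)
per-site changes: [4, 4, 5, 4, 2, 3, 3]; total = 25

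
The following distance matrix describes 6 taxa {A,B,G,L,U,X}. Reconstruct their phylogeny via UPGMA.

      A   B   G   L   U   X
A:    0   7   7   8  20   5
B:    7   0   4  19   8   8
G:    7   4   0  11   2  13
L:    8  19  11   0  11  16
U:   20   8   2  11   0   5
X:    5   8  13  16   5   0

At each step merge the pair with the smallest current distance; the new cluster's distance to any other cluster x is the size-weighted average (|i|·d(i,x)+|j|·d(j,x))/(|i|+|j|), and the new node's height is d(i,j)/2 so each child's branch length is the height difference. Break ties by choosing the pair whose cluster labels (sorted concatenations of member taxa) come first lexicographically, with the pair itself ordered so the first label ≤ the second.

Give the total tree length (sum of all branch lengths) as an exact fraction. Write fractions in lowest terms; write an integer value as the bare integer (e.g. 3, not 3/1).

step 1: merge (G,U) at d=2; branch lengths G→1, U→1; new cluster GU
  updated: d(A,GU)=27/2, d(B,GU)=6, d(GU,L)=11, d(GU,X)=9
step 2: merge (A,X) at d=5; branch lengths A→5/2, X→5/2; new cluster AX
  updated: d(AX,B)=15/2, d(AX,GU)=45/4, d(AX,L)=12
step 3: merge (B,GU) at d=6; branch lengths B→3, GU→2; new cluster BGU
  updated: d(AX,BGU)=10, d(BGU,L)=41/3
step 4: merge (AX,BGU) at d=10; branch lengths AX→5/2, BGU→2; new cluster ABGUX
  updated: d(ABGUX,L)=13
step 5: merge (ABGUX,L) at d=13; branch lengths ABGUX→3/2, L→13/2; new cluster ABGLUX
final tree: (((A:5/2,X:5/2):5/2,(B:3,(G:1,U:1):2):2):3/2,L:13/2)
total length: 49/2

49/2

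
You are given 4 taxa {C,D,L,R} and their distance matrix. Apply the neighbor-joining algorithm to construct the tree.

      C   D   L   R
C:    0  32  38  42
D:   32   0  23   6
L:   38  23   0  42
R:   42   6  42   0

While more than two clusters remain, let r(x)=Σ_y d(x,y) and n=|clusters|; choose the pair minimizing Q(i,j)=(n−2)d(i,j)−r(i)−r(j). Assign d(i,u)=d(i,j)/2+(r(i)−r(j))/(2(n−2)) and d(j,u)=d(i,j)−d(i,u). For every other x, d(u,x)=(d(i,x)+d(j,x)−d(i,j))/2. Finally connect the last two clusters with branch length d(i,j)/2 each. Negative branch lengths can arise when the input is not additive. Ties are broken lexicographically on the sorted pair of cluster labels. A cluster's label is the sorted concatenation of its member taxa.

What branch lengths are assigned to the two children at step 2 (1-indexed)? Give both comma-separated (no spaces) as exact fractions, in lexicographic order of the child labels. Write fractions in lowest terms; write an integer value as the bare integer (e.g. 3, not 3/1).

1. join C+L (d=38, Q=-139) ⇒ CL; edges |C|=85/4, |L|=67/4
  updated: d(CL,D)=17/2, d(CL,R)=23
2. join CL+D (d=17/2, Q=-75/2) ⇒ CDL; edges |CL|=51/4, |D|=-17/4
  updated: d(CDL,R)=41/4
3. join CDL+R (d=41/4) ⇒ CDLR; edges |CDL|=41/8, |R|=41/8
final tree: (((C:85/4,L:67/4):51/4,D:-17/4):41/8,R:41/8)
total length: 227/4

51/4,-17/4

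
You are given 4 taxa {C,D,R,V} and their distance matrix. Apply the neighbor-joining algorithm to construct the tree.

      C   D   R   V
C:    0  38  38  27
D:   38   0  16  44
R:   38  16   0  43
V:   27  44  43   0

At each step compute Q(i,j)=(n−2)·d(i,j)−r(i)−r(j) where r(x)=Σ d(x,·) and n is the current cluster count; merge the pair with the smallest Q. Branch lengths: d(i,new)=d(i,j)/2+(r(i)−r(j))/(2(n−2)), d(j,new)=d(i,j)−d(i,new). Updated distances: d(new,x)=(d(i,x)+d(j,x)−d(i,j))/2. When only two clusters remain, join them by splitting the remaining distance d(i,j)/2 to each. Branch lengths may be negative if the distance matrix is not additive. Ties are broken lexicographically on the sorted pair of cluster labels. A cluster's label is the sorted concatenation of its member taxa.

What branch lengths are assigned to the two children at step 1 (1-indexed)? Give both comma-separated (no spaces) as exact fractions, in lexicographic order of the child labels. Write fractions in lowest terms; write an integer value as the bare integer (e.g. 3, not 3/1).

43/4,65/4

iteration 1: select C,V (d=27, Q=-163); attach at lengths (43/4, 65/4); label the merged cluster CV
  updated: d(CV,D)=55/2, d(CV,R)=27
iteration 2: select CV,D (d=55/2, Q=-141/2); attach at lengths (77/4, 33/4); label the merged cluster CDV
  updated: d(CDV,R)=31/4
iteration 3: select CDV,R (d=31/4); attach at lengths (31/8, 31/8); label the merged cluster CDRV
final tree: (((C:43/4,V:65/4):77/4,D:33/4):31/8,R:31/8)
total length: 249/4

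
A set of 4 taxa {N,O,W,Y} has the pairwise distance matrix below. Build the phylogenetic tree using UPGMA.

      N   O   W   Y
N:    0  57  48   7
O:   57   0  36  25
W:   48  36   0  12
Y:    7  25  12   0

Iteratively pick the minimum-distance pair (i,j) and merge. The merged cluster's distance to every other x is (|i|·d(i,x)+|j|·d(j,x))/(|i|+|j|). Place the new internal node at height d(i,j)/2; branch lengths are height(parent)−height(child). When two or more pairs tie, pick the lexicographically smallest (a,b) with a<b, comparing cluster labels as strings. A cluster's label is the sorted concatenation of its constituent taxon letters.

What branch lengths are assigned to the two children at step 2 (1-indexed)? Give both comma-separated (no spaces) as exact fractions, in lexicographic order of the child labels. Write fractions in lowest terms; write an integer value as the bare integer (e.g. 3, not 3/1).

23/2,15

1. join N+Y (d=7) ⇒ NY; edges |N|=7/2, |Y|=7/2
  updated: d(NY,O)=41, d(NY,W)=30
2. join NY+W (d=30) ⇒ NWY; edges |NY|=23/2, |W|=15
  updated: d(NWY,O)=118/3
3. join NWY+O (d=118/3) ⇒ NOWY; edges |NWY|=14/3, |O|=59/3
final tree: (((N:7/2,Y:7/2):23/2,W:15):14/3,O:59/3)
total length: 347/6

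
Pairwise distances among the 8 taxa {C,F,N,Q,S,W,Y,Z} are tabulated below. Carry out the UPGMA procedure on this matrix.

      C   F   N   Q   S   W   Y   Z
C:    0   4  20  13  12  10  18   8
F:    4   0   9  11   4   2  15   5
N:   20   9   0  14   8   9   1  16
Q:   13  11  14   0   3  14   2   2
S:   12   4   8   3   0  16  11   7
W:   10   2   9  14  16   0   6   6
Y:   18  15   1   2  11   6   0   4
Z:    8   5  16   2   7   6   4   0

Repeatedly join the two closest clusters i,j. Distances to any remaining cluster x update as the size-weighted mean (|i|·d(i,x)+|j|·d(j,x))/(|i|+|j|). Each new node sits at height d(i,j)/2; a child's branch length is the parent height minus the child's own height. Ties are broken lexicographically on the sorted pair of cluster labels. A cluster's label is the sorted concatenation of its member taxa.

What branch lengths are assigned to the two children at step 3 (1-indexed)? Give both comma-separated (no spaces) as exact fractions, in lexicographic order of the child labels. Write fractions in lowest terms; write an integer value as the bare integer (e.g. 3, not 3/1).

1,1

1. join N+Y (d=1) ⇒ NY; edges |N|=1/2, |Y|=1/2
  updated: d(C,NY)=19, d(F,NY)=12, d(NY,Q)=8, d(NY,S)=19/2, d(NY,W)=15/2, d(NY,Z)=10
2. join F+W (d=2) ⇒ FW; edges |F|=1, |W|=1
  updated: d(C,FW)=7, d(FW,NY)=39/4, d(FW,Q)=25/2, d(FW,S)=10, d(FW,Z)=11/2
3. join Q+Z (d=2) ⇒ QZ; edges |Q|=1, |Z|=1
  updated: d(C,QZ)=21/2, d(FW,QZ)=9, d(NY,QZ)=9, d(QZ,S)=5
4. join QZ+S (d=5) ⇒ QSZ; edges |QZ|=3/2, |S|=5/2
  updated: d(C,QSZ)=11, d(FW,QSZ)=28/3, d(NY,QSZ)=55/6
5. join C+FW (d=7) ⇒ CFW; edges |C|=7/2, |FW|=5/2
  updated: d(CFW,NY)=77/6, d(CFW,QSZ)=89/9
6. join NY+QSZ (d=55/6) ⇒ NQSYZ; edges |NY|=49/12, |QSZ|=25/12
  updated: d(CFW,NQSYZ)=166/15
7. join CFW+NQSYZ (d=166/15) ⇒ CFNQSWYZ; edges |CFW|=61/30, |NQSYZ|=19/20
final tree: ((C:7/2,(F:1,W:1):5/2):61/30,((N:1/2,Y:1/2):49/12,((Q:1,Z:1):3/2,S:5/2):25/12):19/20)
total length: 483/20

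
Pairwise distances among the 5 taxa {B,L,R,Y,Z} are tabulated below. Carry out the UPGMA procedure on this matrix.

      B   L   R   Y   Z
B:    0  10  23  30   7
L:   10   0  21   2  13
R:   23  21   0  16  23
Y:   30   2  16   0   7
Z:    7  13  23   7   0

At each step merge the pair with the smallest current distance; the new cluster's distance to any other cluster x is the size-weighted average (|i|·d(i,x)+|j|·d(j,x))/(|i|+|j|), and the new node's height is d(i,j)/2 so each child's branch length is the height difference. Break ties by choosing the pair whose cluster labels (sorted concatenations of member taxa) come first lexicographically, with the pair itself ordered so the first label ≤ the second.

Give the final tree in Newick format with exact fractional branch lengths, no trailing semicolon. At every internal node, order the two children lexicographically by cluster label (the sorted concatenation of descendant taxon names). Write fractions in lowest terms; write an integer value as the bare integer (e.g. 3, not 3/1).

1. join L+Y (d=2) ⇒ LY; edges |L|=1, |Y|=1
  updated: d(B,LY)=20, d(LY,R)=37/2, d(LY,Z)=10
2. join B+Z (d=7) ⇒ BZ; edges |B|=7/2, |Z|=7/2
  updated: d(BZ,LY)=15, d(BZ,R)=23
3. join BZ+LY (d=15) ⇒ BLYZ; edges |BZ|=4, |LY|=13/2
  updated: d(BLYZ,R)=83/4
4. join BLYZ+R (d=83/4) ⇒ BLRYZ; edges |BLYZ|=23/8, |R|=83/8
final tree: (((B:7/2,Z:7/2):4,(L:1,Y:1):13/2):23/8,R:83/8)
total length: 131/4

(((B:7/2,Z:7/2):4,(L:1,Y:1):13/2):23/8,R:83/8)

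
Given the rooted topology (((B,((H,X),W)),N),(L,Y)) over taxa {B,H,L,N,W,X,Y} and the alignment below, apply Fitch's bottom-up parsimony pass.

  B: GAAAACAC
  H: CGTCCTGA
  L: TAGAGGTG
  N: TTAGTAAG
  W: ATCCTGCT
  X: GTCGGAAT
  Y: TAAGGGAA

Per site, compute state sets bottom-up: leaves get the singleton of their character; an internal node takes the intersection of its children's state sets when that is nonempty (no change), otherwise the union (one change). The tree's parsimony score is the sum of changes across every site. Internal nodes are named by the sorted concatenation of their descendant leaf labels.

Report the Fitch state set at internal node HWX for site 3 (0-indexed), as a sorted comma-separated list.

HX@0: {C} ∪ {G} = {C,G} (union, +1)
HWX@0: {C,G} ∪ {A} = {A,C,G} (union, +1)
BHWX@0: {G} ∩ {A,C,G} = {G} (intersection, +0)
BHNWX@0: {G} ∪ {T} = {G,T} (union, +1)
LY@0: {T} ∩ {T} = {T} (intersection, +0)
BHLNWXY@0: {G,T} ∩ {T} = {T} (intersection, +0)
HX@1: {G} ∪ {T} = {G,T} (union, +1)
HWX@1: {G,T} ∩ {T} = {T} (intersection, +0)
BHWX@1: {A} ∪ {T} = {A,T} (union, +1)
BHNWX@1: {A,T} ∩ {T} = {T} (intersection, +0)
LY@1: {A} ∩ {A} = {A} (intersection, +0)
BHLNWXY@1: {T} ∪ {A} = {A,T} (union, +1)
HX@2: {T} ∪ {C} = {C,T} (union, +1)
HWX@2: {C,T} ∩ {C} = {C} (intersection, +0)
BHWX@2: {A} ∪ {C} = {A,C} (union, +1)
BHNWX@2: {A,C} ∩ {A} = {A} (intersection, +0)
LY@2: {G} ∪ {A} = {A,G} (union, +1)
BHLNWXY@2: {A} ∩ {A,G} = {A} (intersection, +0)
HX@3: {C} ∪ {G} = {C,G} (union, +1)
HWX@3: {C,G} ∩ {C} = {C} (intersection, +0)
BHWX@3: {A} ∪ {C} = {A,C} (union, +1)
BHNWX@3: {A,C} ∪ {G} = {A,C,G} (union, +1)
LY@3: {A} ∪ {G} = {A,G} (union, +1)
BHLNWXY@3: {A,C,G} ∩ {A,G} = {A,G} (intersection, +0)
HX@4: {C} ∪ {G} = {C,G} (union, +1)
HWX@4: {C,G} ∪ {T} = {C,G,T} (union, +1)
BHWX@4: {A} ∪ {C,G,T} = {A,C,G,T} (union, +1)
BHNWX@4: {A,C,G,T} ∩ {T} = {T} (intersection, +0)
LY@4: {G} ∩ {G} = {G} (intersection, +0)
BHLNWXY@4: {T} ∪ {G} = {G,T} (union, +1)
HX@5: {T} ∪ {A} = {A,T} (union, +1)
HWX@5: {A,T} ∪ {G} = {A,G,T} (union, +1)
BHWX@5: {C} ∪ {A,G,T} = {A,C,G,T} (union, +1)
BHNWX@5: {A,C,G,T} ∩ {A} = {A} (intersection, +0)
LY@5: {G} ∩ {G} = {G} (intersection, +0)
BHLNWXY@5: {A} ∪ {G} = {A,G} (union, +1)
HX@6: {G} ∪ {A} = {A,G} (union, +1)
HWX@6: {A,G} ∪ {C} = {A,C,G} (union, +1)
BHWX@6: {A} ∩ {A,C,G} = {A} (intersection, +0)
BHNWX@6: {A} ∩ {A} = {A} (intersection, +0)
LY@6: {T} ∪ {A} = {A,T} (union, +1)
BHLNWXY@6: {A} ∩ {A,T} = {A} (intersection, +0)
HX@7: {A} ∪ {T} = {A,T} (union, +1)
HWX@7: {A,T} ∩ {T} = {T} (intersection, +0)
BHWX@7: {C} ∪ {T} = {C,T} (union, +1)
BHNWX@7: {C,T} ∪ {G} = {C,G,T} (union, +1)
LY@7: {G} ∪ {A} = {A,G} (union, +1)
BHLNWXY@7: {C,G,T} ∩ {A,G} = {G} (intersection, +0)
per-site changes: [3, 3, 3, 4, 4, 4, 3, 4]; total = 28

C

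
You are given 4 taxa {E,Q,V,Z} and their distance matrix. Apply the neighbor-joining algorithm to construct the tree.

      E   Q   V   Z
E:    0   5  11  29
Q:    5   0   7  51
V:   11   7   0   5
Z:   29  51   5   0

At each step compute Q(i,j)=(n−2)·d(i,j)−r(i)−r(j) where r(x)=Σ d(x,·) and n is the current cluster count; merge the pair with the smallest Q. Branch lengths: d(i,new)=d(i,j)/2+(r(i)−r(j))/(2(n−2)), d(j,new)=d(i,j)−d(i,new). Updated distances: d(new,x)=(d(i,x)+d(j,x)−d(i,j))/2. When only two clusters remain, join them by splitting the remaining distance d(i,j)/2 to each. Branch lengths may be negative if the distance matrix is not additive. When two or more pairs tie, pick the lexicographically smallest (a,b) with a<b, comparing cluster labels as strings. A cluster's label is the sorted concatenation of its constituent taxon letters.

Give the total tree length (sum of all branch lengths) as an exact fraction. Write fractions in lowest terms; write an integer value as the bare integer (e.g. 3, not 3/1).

59/2

1. join E+Q (d=5, Q=-98) ⇒ EQ; edges |E|=-2, |Q|=7
  updated: d(EQ,V)=13/2, d(EQ,Z)=75/2
2. join EQ+V (d=13/2, Q=-49) ⇒ EQV; edges |EQ|=39/2, |V|=-13
  updated: d(EQV,Z)=18
3. join EQV+Z (d=18) ⇒ EQVZ; edges |EQV|=9, |Z|=9
final tree: (((E:-2,Q:7):39/2,V:-13):9,Z:9)
total length: 59/2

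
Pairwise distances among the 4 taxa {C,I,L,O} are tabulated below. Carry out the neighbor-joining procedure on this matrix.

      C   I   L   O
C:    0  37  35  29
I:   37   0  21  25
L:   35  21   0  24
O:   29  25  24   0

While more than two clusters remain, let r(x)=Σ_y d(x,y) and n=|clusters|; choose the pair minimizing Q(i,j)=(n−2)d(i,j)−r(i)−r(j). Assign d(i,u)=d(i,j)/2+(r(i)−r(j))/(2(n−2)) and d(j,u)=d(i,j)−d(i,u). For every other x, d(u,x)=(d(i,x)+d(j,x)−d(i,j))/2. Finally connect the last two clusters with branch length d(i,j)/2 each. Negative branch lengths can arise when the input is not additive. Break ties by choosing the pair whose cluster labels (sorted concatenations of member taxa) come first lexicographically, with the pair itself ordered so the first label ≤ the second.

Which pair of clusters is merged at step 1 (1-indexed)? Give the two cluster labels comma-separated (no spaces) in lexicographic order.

step 1: merge (C,O) at d=29, Q=-121; branch lengths C→81/4, O→35/4; new cluster CO
  updated: d(CO,I)=33/2, d(CO,L)=15
step 2: merge (CO,I) at d=33/2, Q=-105/2; branch lengths CO→21/4, I→45/4; new cluster CIO
  updated: d(CIO,L)=39/4
step 3: merge (CIO,L) at d=39/4; branch lengths CIO→39/8, L→39/8; new cluster CILO
final tree: (((C:81/4,O:35/4):21/4,I:45/4):39/8,L:39/8)
total length: 221/4

C,O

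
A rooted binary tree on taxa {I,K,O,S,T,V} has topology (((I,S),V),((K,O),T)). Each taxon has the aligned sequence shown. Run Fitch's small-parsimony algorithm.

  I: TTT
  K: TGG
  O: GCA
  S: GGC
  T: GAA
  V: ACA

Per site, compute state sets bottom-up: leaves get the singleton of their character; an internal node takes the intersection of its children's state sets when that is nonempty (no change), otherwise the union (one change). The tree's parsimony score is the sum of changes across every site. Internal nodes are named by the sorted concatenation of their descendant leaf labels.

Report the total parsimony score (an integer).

IS@0: {T} ∪ {G} = {G,T} (union, +1)
ISV@0: {G,T} ∪ {A} = {A,G,T} (union, +1)
KO@0: {T} ∪ {G} = {G,T} (union, +1)
KOT@0: {G,T} ∩ {G} = {G} (intersection, +0)
IKOSTV@0: {A,G,T} ∩ {G} = {G} (intersection, +0)
IS@1: {T} ∪ {G} = {G,T} (union, +1)
ISV@1: {G,T} ∪ {C} = {C,G,T} (union, +1)
KO@1: {G} ∪ {C} = {C,G} (union, +1)
KOT@1: {C,G} ∪ {A} = {A,C,G} (union, +1)
IKOSTV@1: {C,G,T} ∩ {A,C,G} = {C,G} (intersection, +0)
IS@2: {T} ∪ {C} = {C,T} (union, +1)
ISV@2: {C,T} ∪ {A} = {A,C,T} (union, +1)
KO@2: {G} ∪ {A} = {A,G} (union, +1)
KOT@2: {A,G} ∩ {A} = {A} (intersection, +0)
IKOSTV@2: {A,C,T} ∩ {A} = {A} (intersection, +0)
per-site changes: [3, 4, 3]; total = 10

10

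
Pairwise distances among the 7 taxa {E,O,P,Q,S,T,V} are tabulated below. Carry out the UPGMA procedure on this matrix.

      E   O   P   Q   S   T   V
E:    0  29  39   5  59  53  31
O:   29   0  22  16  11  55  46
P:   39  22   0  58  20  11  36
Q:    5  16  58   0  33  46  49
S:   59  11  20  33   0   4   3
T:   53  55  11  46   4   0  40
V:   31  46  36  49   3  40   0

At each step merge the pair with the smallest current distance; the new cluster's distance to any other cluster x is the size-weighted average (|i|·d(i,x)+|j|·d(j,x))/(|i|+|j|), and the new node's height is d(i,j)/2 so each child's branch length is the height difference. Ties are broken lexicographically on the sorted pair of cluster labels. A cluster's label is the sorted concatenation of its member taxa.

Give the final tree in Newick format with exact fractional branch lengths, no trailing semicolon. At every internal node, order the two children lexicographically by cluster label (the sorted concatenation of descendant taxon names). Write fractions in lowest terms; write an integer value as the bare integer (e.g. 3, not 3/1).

(((E:5/2,Q:5/2):35/4,O:45/4):29/3,((P:11/2,T:11/2):7,(S:3/2,V:3/2):11):101/12)

1. join S+V (d=3) ⇒ SV; edges |S|=3/2, |V|=3/2
  updated: d(E,SV)=45, d(O,SV)=57/2, d(P,SV)=28, d(Q,SV)=41, d(SV,T)=22
2. join E+Q (d=5) ⇒ EQ; edges |E|=5/2, |Q|=5/2
  updated: d(EQ,O)=45/2, d(EQ,P)=97/2, d(EQ,SV)=43, d(EQ,T)=99/2
3. join P+T (d=11) ⇒ PT; edges |P|=11/2, |T|=11/2
  updated: d(EQ,PT)=49, d(O,PT)=77/2, d(PT,SV)=25
4. join EQ+O (d=45/2) ⇒ EOQ; edges |EQ|=35/4, |O|=45/4
  updated: d(EOQ,PT)=91/2, d(EOQ,SV)=229/6
5. join PT+SV (d=25) ⇒ PSTV; edges |PT|=7, |SV|=11
  updated: d(EOQ,PSTV)=251/6
6. join EOQ+PSTV (d=251/6) ⇒ EOPQSTV; edges |EOQ|=29/3, |PSTV|=101/12
final tree: (((E:5/2,Q:5/2):35/4,O:45/4):29/3,((P:11/2,T:11/2):7,(S:3/2,V:3/2):11):101/12)
total length: 901/12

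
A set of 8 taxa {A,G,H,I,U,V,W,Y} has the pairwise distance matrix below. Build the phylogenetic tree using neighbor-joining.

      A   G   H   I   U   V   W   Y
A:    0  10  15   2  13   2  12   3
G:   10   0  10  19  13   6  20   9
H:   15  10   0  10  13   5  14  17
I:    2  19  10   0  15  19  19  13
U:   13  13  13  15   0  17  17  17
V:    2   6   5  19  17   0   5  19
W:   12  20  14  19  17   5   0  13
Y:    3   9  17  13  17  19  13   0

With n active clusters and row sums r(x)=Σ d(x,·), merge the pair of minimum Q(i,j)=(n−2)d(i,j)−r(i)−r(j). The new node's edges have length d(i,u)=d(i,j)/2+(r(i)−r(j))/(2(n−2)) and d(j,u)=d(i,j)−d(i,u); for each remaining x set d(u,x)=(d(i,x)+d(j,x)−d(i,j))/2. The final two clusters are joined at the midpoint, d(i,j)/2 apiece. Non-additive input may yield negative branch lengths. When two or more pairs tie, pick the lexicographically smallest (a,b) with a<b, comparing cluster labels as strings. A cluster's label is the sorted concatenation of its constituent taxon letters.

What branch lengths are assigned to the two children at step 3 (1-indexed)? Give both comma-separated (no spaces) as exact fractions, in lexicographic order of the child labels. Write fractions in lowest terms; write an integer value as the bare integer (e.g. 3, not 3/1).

19/8,37/8

step 1: merge (V,W) at d=5, Q=-143; branch lengths V→1/4, W→19/4; new cluster VW
  updated: d(A,VW)=9/2, d(G,VW)=21/2, d(H,VW)=7, d(I,VW)=33/2, d(U,VW)=29/2, d(VW,Y)=27/2
step 2: merge (A,I) at d=2, Q=-113; branch lengths A→-9/5, I→19/5; new cluster AI
  updated: d(AI,G)=27/2, d(AI,H)=23/2, d(AI,U)=13, d(AI,VW)=19/2, d(AI,Y)=7
step 3: merge (AI,Y) at d=7, Q=-90; branch lengths AI→19/8, Y→37/8; new cluster AIY
  updated: d(AIY,G)=31/4, d(AIY,H)=43/4, d(AIY,U)=23/2, d(AIY,VW)=8
step 4: merge (H,VW) at d=7, Q=-239/4; branch lengths H→29/8, VW→27/8; new cluster HVW
  updated: d(AIY,HVW)=47/8, d(G,HVW)=27/4, d(HVW,U)=41/4
step 5: merge (AIY,G) at d=31/4, Q=-297/8; branch lengths AIY→105/32, G→143/32; new cluster AGIY
  updated: d(AGIY,HVW)=39/16, d(AGIY,U)=67/8
step 6: merge (AGIY,HVW) at d=39/16, Q=-337/16; branch lengths AGIY→9/32, HVW→69/32; new cluster AGHIVWY
  updated: d(AGHIVWY,U)=259/32
step 7: merge (AGHIVWY,U) at d=259/32; branch lengths AGHIVWY→259/64, U→259/64; new cluster AGHIUVWY
final tree: (((((A:-9/5,I:19/5):19/8,Y:37/8):105/32,G:143/32):9/32,(H:29/8,(V:1/4,W:19/4):27/8):69/32):259/64,U:259/64)
total length: 1257/32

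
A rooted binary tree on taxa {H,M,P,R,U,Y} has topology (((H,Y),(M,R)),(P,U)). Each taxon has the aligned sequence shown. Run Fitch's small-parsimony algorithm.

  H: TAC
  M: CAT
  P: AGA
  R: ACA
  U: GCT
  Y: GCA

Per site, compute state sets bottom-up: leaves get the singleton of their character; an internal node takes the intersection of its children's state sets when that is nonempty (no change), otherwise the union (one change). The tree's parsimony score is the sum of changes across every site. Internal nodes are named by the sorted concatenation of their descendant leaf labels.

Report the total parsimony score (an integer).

HY@0: {T} ∪ {G} = {G,T} (union, +1)
MR@0: {C} ∪ {A} = {A,C} (union, +1)
HMRY@0: {G,T} ∪ {A,C} = {A,C,G,T} (union, +1)
PU@0: {A} ∪ {G} = {A,G} (union, +1)
HMPRUY@0: {A,C,G,T} ∩ {A,G} = {A,G} (intersection, +0)
HY@1: {A} ∪ {C} = {A,C} (union, +1)
MR@1: {A} ∪ {C} = {A,C} (union, +1)
HMRY@1: {A,C} ∩ {A,C} = {A,C} (intersection, +0)
PU@1: {G} ∪ {C} = {C,G} (union, +1)
HMPRUY@1: {A,C} ∩ {C,G} = {C} (intersection, +0)
HY@2: {C} ∪ {A} = {A,C} (union, +1)
MR@2: {T} ∪ {A} = {A,T} (union, +1)
HMRY@2: {A,C} ∩ {A,T} = {A} (intersection, +0)
PU@2: {A} ∪ {T} = {A,T} (union, +1)
HMPRUY@2: {A} ∩ {A,T} = {A} (intersection, +0)
per-site changes: [4, 3, 3]; total = 10

10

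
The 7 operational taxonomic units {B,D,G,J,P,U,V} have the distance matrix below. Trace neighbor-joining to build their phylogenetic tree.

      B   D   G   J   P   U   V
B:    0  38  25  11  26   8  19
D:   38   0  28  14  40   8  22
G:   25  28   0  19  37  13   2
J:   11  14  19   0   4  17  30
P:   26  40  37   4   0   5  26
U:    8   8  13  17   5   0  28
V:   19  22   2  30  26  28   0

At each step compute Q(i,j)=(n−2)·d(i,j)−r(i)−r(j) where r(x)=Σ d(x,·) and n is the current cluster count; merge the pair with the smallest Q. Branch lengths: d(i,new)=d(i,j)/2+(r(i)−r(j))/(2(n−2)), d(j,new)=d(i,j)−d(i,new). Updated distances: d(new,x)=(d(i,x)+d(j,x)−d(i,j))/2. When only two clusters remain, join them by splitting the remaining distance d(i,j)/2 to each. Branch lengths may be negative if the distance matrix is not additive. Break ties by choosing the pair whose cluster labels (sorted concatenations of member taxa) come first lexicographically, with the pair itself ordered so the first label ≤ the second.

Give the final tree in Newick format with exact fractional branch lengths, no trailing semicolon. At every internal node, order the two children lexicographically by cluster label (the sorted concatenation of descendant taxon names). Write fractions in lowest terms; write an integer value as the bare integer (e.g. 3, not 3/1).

1. join G+V (d=2, Q=-241) ⇒ GV; edges |G|=7/10, |V|=13/10
  updated: d(B,GV)=21, d(D,GV)=24, d(GV,J)=47/2, d(GV,P)=61/2, d(GV,U)=39/2
2. join J+P (d=4, Q=-159) ⇒ JP; edges |J|=-5/2, |P|=13/2
  updated: d(B,JP)=33/2, d(D,JP)=25, d(GV,JP)=25, d(JP,U)=9
3. join D+U (d=8, Q=-231/2) ⇒ DU; edges |D|=149/12, |U|=-53/12
  updated: d(B,DU)=19, d(DU,GV)=71/4, d(DU,JP)=13
4. join B+GV (d=21, Q=-313/4) ⇒ BGV; edges |B|=139/16, |GV|=197/16
  updated: d(BGV,DU)=63/8, d(BGV,JP)=41/4
5. join BGV+DU (d=63/8, Q=-249/8) ⇒ BDGUV; edges |BGV|=41/16, |DU|=85/16
  updated: d(BDGUV,JP)=123/16
6. join BDGUV+JP (d=123/16) ⇒ BDGJPUV; edges |BDGUV|=123/32, |JP|=123/32
final tree: (((B:139/16,(G:7/10,V:13/10):197/16):41/16,(D:149/12,U:-53/12):85/16):123/32,(J:-5/2,P:13/2):123/32)
total length: 809/16

(((B:139/16,(G:7/10,V:13/10):197/16):41/16,(D:149/12,U:-53/12):85/16):123/32,(J:-5/2,P:13/2):123/32)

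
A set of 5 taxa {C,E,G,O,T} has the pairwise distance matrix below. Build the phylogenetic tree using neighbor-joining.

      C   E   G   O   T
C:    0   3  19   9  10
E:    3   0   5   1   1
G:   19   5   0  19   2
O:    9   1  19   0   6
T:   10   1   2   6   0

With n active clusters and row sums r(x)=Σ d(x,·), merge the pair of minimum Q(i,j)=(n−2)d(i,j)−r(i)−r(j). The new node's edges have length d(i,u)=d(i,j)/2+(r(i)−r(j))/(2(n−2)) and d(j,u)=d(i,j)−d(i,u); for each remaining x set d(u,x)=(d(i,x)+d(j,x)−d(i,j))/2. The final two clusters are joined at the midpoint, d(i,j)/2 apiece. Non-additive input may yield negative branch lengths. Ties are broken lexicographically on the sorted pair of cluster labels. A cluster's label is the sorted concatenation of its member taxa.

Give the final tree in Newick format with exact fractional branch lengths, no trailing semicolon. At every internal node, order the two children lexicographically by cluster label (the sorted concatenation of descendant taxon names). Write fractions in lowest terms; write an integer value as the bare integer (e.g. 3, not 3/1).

iteration 1: select G,T (d=2, Q=-58); attach at lengths (16/3, -10/3); label the merged cluster GT
  updated: d(C,GT)=27/2, d(E,GT)=2, d(GT,O)=23/2
iteration 2: select C,O (d=9, Q=-29); attach at lengths (11/2, 7/2); label the merged cluster CO
  updated: d(CO,E)=-5/2, d(CO,GT)=8
iteration 3: select CO,E (d=-5/2, Q=-15/2); attach at lengths (7/4, -17/4); label the merged cluster CEO
  updated: d(CEO,GT)=25/4
iteration 4: select CEO,GT (d=25/4); attach at lengths (25/8, 25/8); label the merged cluster CEGOT
final tree: (((C:11/2,O:7/2):7/4,E:-17/4):25/8,(G:16/3,T:-10/3):25/8)
total length: 59/4

(((C:11/2,O:7/2):7/4,E:-17/4):25/8,(G:16/3,T:-10/3):25/8)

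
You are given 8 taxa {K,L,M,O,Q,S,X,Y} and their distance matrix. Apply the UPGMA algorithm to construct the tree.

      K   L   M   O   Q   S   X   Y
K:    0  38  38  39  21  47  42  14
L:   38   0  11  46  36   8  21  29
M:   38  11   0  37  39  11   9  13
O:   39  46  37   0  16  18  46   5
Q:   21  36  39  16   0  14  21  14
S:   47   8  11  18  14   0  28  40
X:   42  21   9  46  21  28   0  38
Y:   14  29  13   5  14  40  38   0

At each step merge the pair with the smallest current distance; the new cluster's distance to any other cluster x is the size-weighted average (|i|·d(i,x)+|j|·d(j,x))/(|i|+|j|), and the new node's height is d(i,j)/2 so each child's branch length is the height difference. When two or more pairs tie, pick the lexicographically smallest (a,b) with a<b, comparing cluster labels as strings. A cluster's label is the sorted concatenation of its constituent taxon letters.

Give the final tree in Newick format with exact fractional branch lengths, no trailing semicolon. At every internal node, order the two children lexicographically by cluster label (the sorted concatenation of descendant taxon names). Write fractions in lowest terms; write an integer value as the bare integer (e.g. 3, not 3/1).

((K:37/3,((O:5/2,Y:5/2):5,Q:15/2):29/6):221/48,((L:4,S:4):39/8,(M:9/2,X:9/2):35/8):129/16)

iteration 1: select O,Y (d=5); attach at lengths (5/2, 5/2); label the merged cluster OY
  updated: d(K,OY)=53/2, d(L,OY)=75/2, d(M,OY)=25, d(OY,Q)=15, d(OY,S)=29, d(OY,X)=42
iteration 2: select L,S (d=8); attach at lengths (4, 4); label the merged cluster LS
  updated: d(K,LS)=85/2, d(LS,M)=11, d(LS,OY)=133/4, d(LS,Q)=25, d(LS,X)=49/2
iteration 3: select M,X (d=9); attach at lengths (9/2, 9/2); label the merged cluster MX
  updated: d(K,MX)=40, d(LS,MX)=71/4, d(MX,OY)=67/2, d(MX,Q)=30
iteration 4: select OY,Q (d=15); attach at lengths (5, 15/2); label the merged cluster OQY
  updated: d(K,OQY)=74/3, d(LS,OQY)=61/2, d(MX,OQY)=97/3
iteration 5: select LS,MX (d=71/4); attach at lengths (39/8, 35/8); label the merged cluster LMSX
  updated: d(K,LMSX)=165/4, d(LMSX,OQY)=377/12
iteration 6: select K,OQY (d=74/3); attach at lengths (37/3, 29/6); label the merged cluster KOQY
  updated: d(KOQY,LMSX)=271/8
iteration 7: select KOQY,LMSX (d=271/8); attach at lengths (221/48, 129/16); label the merged cluster KLMOQSXY
final tree: ((K:37/3,((O:5/2,Y:5/2):5,Q:15/2):29/6):221/48,((L:4,S:4):39/8,(M:9/2,X:9/2):35/8):129/16)
total length: 883/12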